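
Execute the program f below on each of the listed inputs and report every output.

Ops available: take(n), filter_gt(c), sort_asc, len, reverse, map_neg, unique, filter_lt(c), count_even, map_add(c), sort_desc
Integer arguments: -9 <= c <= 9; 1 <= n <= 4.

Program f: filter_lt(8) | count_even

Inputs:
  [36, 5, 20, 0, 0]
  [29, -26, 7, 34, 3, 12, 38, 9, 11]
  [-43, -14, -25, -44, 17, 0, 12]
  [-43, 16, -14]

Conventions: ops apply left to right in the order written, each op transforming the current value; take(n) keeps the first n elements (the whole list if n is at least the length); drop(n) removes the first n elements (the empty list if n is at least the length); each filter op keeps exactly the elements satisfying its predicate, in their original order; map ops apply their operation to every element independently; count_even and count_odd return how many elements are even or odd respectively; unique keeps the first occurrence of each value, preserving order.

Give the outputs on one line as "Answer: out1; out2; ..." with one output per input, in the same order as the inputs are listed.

2; 1; 3; 1

Execution, op by op:
  [36, 5, 20, 0, 0] -> [5, 0, 0] -> 2
  [29, -26, 7, 34, 3, 12, 38, 9, 11] -> [-26, 7, 3] -> 1
  [-43, -14, -25, -44, 17, 0, 12] -> [-43, -14, -25, -44, 0] -> 3
  [-43, 16, -14] -> [-43, -14] -> 1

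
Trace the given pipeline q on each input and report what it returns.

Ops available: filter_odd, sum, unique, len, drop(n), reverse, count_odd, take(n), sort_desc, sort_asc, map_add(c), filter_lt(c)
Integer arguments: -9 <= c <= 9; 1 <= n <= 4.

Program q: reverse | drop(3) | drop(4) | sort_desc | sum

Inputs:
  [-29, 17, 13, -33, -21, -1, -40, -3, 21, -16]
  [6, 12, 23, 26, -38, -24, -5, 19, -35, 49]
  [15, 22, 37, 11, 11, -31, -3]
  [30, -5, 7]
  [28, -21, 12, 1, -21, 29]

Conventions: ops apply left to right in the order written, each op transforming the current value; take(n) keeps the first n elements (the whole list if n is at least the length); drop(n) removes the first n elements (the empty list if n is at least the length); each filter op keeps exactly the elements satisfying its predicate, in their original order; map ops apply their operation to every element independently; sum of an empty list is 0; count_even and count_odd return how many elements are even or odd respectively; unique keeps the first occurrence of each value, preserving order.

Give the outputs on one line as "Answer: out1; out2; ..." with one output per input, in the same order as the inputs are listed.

1; 41; 0; 0; 0

Execution, op by op:
  [-29, 17, 13, -33, -21, -1, -40, -3, 21, -16] -> [-16, 21, -3, -40, -1, -21, -33, 13, 17, -29] -> [-40, -1, -21, -33, 13, 17, -29] -> [13, 17, -29] -> [17, 13, -29] -> 1
  [6, 12, 23, 26, -38, -24, -5, 19, -35, 49] -> [49, -35, 19, -5, -24, -38, 26, 23, 12, 6] -> [-5, -24, -38, 26, 23, 12, 6] -> [23, 12, 6] -> [23, 12, 6] -> 41
  [15, 22, 37, 11, 11, -31, -3] -> [-3, -31, 11, 11, 37, 22, 15] -> [11, 37, 22, 15] -> [] -> [] -> 0
  [30, -5, 7] -> [7, -5, 30] -> [] -> [] -> [] -> 0
  [28, -21, 12, 1, -21, 29] -> [29, -21, 1, 12, -21, 28] -> [12, -21, 28] -> [] -> [] -> 0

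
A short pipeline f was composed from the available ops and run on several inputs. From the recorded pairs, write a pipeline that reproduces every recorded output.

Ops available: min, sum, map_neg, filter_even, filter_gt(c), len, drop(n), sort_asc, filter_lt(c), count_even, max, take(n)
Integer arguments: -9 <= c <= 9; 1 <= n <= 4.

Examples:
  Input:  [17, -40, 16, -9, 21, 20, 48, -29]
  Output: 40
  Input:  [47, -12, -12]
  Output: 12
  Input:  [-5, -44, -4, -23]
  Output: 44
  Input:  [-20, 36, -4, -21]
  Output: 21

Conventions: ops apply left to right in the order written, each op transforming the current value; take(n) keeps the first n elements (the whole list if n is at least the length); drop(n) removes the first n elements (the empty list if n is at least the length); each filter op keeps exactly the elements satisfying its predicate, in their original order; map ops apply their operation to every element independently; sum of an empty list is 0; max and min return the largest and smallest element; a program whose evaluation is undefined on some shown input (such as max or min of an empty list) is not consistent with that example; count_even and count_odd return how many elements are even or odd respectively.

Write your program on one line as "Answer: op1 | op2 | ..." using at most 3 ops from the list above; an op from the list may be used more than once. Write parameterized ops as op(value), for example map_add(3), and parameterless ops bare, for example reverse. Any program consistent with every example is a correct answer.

map_neg | max

Check, running the answer program on each example:
  [17, -40, 16, -9, 21, 20, 48, -29] -> [-17, 40, -16, 9, -21, -20, -48, 29] -> 40
  [47, -12, -12] -> [-47, 12, 12] -> 12
  [-5, -44, -4, -23] -> [5, 44, 4, 23] -> 44
  [-20, 36, -4, -21] -> [20, -36, 4, 21] -> 21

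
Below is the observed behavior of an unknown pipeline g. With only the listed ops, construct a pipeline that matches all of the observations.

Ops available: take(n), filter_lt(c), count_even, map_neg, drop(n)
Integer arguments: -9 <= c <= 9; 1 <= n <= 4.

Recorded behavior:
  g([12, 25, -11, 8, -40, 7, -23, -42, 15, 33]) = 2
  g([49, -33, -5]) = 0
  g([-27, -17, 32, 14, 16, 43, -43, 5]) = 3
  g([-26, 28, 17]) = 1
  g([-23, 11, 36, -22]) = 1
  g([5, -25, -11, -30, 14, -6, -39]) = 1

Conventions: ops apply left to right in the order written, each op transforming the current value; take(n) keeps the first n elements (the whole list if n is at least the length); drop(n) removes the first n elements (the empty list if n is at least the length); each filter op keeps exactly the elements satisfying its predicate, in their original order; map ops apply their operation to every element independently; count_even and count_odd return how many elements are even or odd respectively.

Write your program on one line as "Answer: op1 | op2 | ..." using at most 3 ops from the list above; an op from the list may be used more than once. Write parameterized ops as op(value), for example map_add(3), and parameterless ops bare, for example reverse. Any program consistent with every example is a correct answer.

map_neg | filter_lt(-2) | count_even

Check, running the answer program on each example:
  [12, 25, -11, 8, -40, 7, -23, -42, 15, 33] -> [-12, -25, 11, -8, 40, -7, 23, 42, -15, -33] -> [-12, -25, -8, -7, -15, -33] -> 2
  [49, -33, -5] -> [-49, 33, 5] -> [-49] -> 0
  [-27, -17, 32, 14, 16, 43, -43, 5] -> [27, 17, -32, -14, -16, -43, 43, -5] -> [-32, -14, -16, -43, -5] -> 3
  [-26, 28, 17] -> [26, -28, -17] -> [-28, -17] -> 1
  [-23, 11, 36, -22] -> [23, -11, -36, 22] -> [-11, -36] -> 1
  [5, -25, -11, -30, 14, -6, -39] -> [-5, 25, 11, 30, -14, 6, 39] -> [-5, -14] -> 1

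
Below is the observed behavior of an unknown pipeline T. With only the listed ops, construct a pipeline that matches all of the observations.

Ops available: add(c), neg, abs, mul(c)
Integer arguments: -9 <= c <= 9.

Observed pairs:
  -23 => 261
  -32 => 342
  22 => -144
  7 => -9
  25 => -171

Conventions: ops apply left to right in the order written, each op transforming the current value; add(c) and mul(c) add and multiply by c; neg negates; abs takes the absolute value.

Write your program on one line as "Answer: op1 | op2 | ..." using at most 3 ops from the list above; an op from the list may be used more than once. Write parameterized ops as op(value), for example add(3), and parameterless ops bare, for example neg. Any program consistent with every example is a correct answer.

add(-6) | mul(-9)

Check, running the answer program on each example:
  -23 -> -29 -> 261
  -32 -> -38 -> 342
  22 -> 16 -> -144
  7 -> 1 -> -9
  25 -> 19 -> -171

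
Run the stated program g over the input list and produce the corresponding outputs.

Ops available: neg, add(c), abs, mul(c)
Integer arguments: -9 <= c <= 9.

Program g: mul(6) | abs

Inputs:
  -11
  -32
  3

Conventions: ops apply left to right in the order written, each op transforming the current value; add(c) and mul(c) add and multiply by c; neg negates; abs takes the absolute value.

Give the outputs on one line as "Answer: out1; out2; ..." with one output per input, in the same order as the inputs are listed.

66; 192; 18

Execution, op by op:
  -11 -> -66 -> 66
  -32 -> -192 -> 192
  3 -> 18 -> 18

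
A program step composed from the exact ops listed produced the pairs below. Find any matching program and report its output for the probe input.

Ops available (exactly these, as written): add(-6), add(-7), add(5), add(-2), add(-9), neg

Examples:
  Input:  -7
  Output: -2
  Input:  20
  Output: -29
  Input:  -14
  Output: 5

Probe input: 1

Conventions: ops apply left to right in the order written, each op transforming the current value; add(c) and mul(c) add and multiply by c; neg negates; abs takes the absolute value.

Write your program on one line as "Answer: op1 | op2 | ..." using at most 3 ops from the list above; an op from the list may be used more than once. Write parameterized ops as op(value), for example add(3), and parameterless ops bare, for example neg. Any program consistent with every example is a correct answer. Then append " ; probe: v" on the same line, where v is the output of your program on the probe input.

neg | add(-9) ; probe: -10

Check, running the answer program on each example:
  -7 -> 7 -> -2
  20 -> -20 -> -29
  -14 -> 14 -> 5
  probe: 1 -> -1 -> -10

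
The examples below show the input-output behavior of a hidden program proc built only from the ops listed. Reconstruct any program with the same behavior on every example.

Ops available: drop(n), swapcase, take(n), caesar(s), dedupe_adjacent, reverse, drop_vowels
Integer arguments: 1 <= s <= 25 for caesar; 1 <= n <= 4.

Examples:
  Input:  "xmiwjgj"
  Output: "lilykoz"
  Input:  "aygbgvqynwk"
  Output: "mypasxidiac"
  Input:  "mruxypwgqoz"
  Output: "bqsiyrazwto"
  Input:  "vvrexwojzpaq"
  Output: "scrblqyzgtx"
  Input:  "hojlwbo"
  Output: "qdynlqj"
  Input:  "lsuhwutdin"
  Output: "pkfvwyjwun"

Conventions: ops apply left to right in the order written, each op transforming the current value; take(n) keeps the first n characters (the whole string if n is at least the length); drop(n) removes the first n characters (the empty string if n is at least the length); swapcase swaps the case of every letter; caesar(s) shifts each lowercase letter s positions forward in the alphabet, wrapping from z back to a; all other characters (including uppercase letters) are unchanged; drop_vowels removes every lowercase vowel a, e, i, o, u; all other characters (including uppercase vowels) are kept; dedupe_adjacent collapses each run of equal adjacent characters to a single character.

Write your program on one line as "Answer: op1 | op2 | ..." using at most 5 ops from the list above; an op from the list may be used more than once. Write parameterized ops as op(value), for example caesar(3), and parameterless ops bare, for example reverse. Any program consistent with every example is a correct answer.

caesar(2) | dedupe_adjacent | swapcase | reverse | swapcase

Check, running the answer program on each example:
  "xmiwjgj" -> "zokylil" -> "zokylil" -> "ZOKYLIL" -> "LILYKOZ" -> "lilykoz"
  "aygbgvqynwk" -> "caidixsapym" -> "caidixsapym" -> "CAIDIXSAPYM" -> "MYPASXIDIAC" -> "mypasxidiac"
  "mruxypwgqoz" -> "otwzaryisqb" -> "otwzaryisqb" -> "OTWZARYISQB" -> "BQSIYRAZWTO" -> "bqsiyrazwto"
  "vvrexwojzpaq" -> "xxtgzyqlbrcs" -> "xtgzyqlbrcs" -> "XTGZYQLBRCS" -> "SCRBLQYZGTX" -> "scrblqyzgtx"
  "hojlwbo" -> "jqlnydq" -> "jqlnydq" -> "JQLNYDQ" -> "QDYNLQJ" -> "qdynlqj"
  "lsuhwutdin" -> "nuwjywvfkp" -> "nuwjywvfkp" -> "NUWJYWVFKP" -> "PKFVWYJWUN" -> "pkfvwyjwun"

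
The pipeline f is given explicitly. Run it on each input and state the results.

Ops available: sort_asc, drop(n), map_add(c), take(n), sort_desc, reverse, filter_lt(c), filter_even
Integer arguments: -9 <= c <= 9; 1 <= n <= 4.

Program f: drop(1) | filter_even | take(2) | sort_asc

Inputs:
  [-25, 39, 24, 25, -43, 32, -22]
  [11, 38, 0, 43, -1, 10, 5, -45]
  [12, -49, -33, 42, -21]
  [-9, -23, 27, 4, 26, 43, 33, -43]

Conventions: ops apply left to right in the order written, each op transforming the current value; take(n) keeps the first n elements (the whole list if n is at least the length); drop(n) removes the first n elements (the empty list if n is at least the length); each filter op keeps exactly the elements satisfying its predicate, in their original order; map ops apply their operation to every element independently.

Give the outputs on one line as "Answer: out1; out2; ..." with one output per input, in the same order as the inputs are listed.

Execution, op by op:
  [-25, 39, 24, 25, -43, 32, -22] -> [39, 24, 25, -43, 32, -22] -> [24, 32, -22] -> [24, 32] -> [24, 32]
  [11, 38, 0, 43, -1, 10, 5, -45] -> [38, 0, 43, -1, 10, 5, -45] -> [38, 0, 10] -> [38, 0] -> [0, 38]
  [12, -49, -33, 42, -21] -> [-49, -33, 42, -21] -> [42] -> [42] -> [42]
  [-9, -23, 27, 4, 26, 43, 33, -43] -> [-23, 27, 4, 26, 43, 33, -43] -> [4, 26] -> [4, 26] -> [4, 26]

[24, 32]; [0, 38]; [42]; [4, 26]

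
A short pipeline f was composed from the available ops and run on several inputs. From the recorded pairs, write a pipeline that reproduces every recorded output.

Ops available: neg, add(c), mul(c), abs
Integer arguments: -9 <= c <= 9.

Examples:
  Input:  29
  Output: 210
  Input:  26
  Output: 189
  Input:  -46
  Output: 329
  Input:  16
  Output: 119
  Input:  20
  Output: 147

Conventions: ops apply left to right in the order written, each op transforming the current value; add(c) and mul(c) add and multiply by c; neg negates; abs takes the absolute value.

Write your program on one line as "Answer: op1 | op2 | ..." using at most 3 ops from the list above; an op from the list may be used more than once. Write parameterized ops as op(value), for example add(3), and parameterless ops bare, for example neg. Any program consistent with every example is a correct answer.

mul(7) | abs | add(7)

Check, running the answer program on each example:
  29 -> 203 -> 203 -> 210
  26 -> 182 -> 182 -> 189
  -46 -> -322 -> 322 -> 329
  16 -> 112 -> 112 -> 119
  20 -> 140 -> 140 -> 147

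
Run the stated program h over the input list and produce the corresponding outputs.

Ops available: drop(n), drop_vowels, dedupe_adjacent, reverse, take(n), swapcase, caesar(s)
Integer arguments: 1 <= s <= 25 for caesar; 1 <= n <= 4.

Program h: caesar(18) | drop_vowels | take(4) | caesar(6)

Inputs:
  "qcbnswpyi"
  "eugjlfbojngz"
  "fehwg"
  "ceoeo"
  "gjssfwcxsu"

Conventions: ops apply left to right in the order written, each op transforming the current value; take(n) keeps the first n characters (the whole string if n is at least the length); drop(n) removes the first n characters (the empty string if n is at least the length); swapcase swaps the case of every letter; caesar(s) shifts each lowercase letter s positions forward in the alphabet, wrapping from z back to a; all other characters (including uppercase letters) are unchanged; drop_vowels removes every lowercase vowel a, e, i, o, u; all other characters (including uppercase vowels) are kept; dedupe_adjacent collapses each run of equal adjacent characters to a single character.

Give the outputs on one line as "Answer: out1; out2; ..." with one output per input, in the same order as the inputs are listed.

"zlqn"; "cseh"; "dcfe"; "cmcm"; "ehqq"

Execution, op by op:
  "qcbnswpyi" -> "iutfkohqa" -> "tfkhq" -> "tfkh" -> "zlqn"
  "eugjlfbojngz" -> "wmybdxtgbfyr" -> "wmybdxtgbfyr" -> "wmyb" -> "cseh"
  "fehwg" -> "xwzoy" -> "xwzy" -> "xwzy" -> "dcfe"
  "ceoeo" -> "uwgwg" -> "wgwg" -> "wgwg" -> "cmcm"
  "gjssfwcxsu" -> "ybkkxoupkm" -> "ybkkxpkm" -> "ybkk" -> "ehqq"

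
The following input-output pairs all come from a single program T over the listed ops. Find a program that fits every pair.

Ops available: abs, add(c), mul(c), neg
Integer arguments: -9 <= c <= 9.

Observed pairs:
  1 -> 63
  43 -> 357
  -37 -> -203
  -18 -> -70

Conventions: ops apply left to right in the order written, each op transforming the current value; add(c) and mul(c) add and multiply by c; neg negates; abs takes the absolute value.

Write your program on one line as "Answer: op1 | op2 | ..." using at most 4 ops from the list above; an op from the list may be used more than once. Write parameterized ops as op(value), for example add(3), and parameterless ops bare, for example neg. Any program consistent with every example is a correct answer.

add(9) | add(-1) | mul(7)

Check, running the answer program on each example:
  1 -> 10 -> 9 -> 63
  43 -> 52 -> 51 -> 357
  -37 -> -28 -> -29 -> -203
  -18 -> -9 -> -10 -> -70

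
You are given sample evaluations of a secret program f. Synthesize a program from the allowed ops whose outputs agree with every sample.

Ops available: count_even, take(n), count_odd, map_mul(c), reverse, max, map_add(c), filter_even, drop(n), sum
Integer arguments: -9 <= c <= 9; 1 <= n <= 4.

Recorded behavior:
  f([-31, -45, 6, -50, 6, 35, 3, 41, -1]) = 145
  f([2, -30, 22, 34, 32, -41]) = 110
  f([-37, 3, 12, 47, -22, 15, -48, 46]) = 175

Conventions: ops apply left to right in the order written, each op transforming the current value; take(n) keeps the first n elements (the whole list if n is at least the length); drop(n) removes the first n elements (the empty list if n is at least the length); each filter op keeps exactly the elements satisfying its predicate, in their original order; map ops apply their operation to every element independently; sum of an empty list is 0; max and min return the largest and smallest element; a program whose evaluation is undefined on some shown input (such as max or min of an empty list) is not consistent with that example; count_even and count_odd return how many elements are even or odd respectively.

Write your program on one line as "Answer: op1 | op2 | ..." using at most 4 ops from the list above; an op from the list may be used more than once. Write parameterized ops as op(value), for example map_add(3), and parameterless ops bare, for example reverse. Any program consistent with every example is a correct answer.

map_add(-4) | map_add(-8) | map_mul(5) | max

Check, running the answer program on each example:
  [-31, -45, 6, -50, 6, 35, 3, 41, -1] -> [-35, -49, 2, -54, 2, 31, -1, 37, -5] -> [-43, -57, -6, -62, -6, 23, -9, 29, -13] -> [-215, -285, -30, -310, -30, 115, -45, 145, -65] -> 145
  [2, -30, 22, 34, 32, -41] -> [-2, -34, 18, 30, 28, -45] -> [-10, -42, 10, 22, 20, -53] -> [-50, -210, 50, 110, 100, -265] -> 110
  [-37, 3, 12, 47, -22, 15, -48, 46] -> [-41, -1, 8, 43, -26, 11, -52, 42] -> [-49, -9, 0, 35, -34, 3, -60, 34] -> [-245, -45, 0, 175, -170, 15, -300, 170] -> 175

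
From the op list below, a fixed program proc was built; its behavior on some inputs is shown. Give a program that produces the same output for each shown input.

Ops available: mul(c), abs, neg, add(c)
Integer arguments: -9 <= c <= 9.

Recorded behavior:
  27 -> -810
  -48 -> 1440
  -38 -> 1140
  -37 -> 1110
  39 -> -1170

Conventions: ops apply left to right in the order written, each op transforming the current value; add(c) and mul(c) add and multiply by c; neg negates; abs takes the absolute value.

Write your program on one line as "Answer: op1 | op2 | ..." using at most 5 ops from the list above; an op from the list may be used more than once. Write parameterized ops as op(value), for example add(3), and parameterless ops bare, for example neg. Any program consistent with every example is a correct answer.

mul(-5) | mul(-2) | mul(3) | neg

Check, running the answer program on each example:
  27 -> -135 -> 270 -> 810 -> -810
  -48 -> 240 -> -480 -> -1440 -> 1440
  -38 -> 190 -> -380 -> -1140 -> 1140
  -37 -> 185 -> -370 -> -1110 -> 1110
  39 -> -195 -> 390 -> 1170 -> -1170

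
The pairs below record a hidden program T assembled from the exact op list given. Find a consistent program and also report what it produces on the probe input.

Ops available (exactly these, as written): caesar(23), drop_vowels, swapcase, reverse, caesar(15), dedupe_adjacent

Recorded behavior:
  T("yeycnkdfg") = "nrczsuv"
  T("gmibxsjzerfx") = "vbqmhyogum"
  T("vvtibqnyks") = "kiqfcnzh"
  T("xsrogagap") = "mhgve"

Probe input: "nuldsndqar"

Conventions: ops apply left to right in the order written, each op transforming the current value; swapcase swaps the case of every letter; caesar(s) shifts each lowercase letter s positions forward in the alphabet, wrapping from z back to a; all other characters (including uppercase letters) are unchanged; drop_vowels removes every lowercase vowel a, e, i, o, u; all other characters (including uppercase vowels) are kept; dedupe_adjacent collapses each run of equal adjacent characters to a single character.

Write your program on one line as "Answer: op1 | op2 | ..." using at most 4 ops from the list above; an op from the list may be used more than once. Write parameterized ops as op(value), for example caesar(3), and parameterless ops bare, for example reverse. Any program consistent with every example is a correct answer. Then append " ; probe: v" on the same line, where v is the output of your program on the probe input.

drop_vowels | caesar(15) | dedupe_adjacent ; probe: "cashcsfg"

Check, running the answer program on each example:
  "yeycnkdfg" -> "yycnkdfg" -> "nnrczsuv" -> "nrczsuv"
  "gmibxsjzerfx" -> "gmbxsjzrfx" -> "vbqmhyogum" -> "vbqmhyogum"
  "vvtibqnyks" -> "vvtbqnyks" -> "kkiqfcnzh" -> "kiqfcnzh"
  "xsrogagap" -> "xsrggp" -> "mhgvve" -> "mhgve"
  probe: "nuldsndqar" -> "nldsndqr" -> "cashcsfg" -> "cashcsfg"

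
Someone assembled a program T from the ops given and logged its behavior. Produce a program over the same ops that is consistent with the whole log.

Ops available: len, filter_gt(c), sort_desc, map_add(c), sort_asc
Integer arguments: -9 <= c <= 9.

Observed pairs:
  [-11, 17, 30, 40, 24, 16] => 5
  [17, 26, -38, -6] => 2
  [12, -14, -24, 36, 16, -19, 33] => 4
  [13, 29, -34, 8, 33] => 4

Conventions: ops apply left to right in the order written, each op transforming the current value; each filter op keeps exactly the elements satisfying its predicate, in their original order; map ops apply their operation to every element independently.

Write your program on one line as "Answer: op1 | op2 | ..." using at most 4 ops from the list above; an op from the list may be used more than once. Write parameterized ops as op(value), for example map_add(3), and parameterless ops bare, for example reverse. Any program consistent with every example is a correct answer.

filter_gt(-6) | sort_desc | map_add(-5) | len

Check, running the answer program on each example:
  [-11, 17, 30, 40, 24, 16] -> [17, 30, 40, 24, 16] -> [40, 30, 24, 17, 16] -> [35, 25, 19, 12, 11] -> 5
  [17, 26, -38, -6] -> [17, 26] -> [26, 17] -> [21, 12] -> 2
  [12, -14, -24, 36, 16, -19, 33] -> [12, 36, 16, 33] -> [36, 33, 16, 12] -> [31, 28, 11, 7] -> 4
  [13, 29, -34, 8, 33] -> [13, 29, 8, 33] -> [33, 29, 13, 8] -> [28, 24, 8, 3] -> 4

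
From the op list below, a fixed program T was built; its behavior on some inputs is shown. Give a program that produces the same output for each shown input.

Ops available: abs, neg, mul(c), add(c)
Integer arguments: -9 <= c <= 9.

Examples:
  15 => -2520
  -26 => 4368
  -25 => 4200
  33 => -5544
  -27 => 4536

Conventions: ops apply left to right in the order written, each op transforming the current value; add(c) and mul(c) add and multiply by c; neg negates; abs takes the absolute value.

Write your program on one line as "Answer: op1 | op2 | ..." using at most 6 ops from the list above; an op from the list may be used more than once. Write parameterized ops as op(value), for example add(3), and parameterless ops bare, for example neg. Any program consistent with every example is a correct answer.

mul(7) | neg | mul(6) | neg | mul(4) | neg

Check, running the answer program on each example:
  15 -> 105 -> -105 -> -630 -> 630 -> 2520 -> -2520
  -26 -> -182 -> 182 -> 1092 -> -1092 -> -4368 -> 4368
  -25 -> -175 -> 175 -> 1050 -> -1050 -> -4200 -> 4200
  33 -> 231 -> -231 -> -1386 -> 1386 -> 5544 -> -5544
  -27 -> -189 -> 189 -> 1134 -> -1134 -> -4536 -> 4536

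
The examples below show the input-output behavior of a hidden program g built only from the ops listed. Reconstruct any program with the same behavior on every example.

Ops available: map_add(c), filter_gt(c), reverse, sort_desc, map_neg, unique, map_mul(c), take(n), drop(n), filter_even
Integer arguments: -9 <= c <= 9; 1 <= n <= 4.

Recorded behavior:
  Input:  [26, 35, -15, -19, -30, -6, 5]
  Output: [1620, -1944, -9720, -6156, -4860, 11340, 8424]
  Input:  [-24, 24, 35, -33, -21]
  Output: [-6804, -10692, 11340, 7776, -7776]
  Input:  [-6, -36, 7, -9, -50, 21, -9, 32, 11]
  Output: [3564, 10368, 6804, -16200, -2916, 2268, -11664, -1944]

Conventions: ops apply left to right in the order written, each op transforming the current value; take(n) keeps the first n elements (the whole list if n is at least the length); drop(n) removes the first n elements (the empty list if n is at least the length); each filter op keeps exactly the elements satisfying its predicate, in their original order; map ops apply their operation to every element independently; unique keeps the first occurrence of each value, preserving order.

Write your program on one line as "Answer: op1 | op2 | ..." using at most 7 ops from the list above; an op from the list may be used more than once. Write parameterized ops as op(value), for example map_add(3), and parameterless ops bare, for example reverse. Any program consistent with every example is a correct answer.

unique | reverse | map_neg | map_mul(-6) | map_mul(-6) | map_mul(-9)

Check, running the answer program on each example:
  [26, 35, -15, -19, -30, -6, 5] -> [26, 35, -15, -19, -30, -6, 5] -> [5, -6, -30, -19, -15, 35, 26] -> [-5, 6, 30, 19, 15, -35, -26] -> [30, -36, -180, -114, -90, 210, 156] -> [-180, 216, 1080, 684, 540, -1260, -936] -> [1620, -1944, -9720, -6156, -4860, 11340, 8424]
  [-24, 24, 35, -33, -21] -> [-24, 24, 35, -33, -21] -> [-21, -33, 35, 24, -24] -> [21, 33, -35, -24, 24] -> [-126, -198, 210, 144, -144] -> [756, 1188, -1260, -864, 864] -> [-6804, -10692, 11340, 7776, -7776]
  [-6, -36, 7, -9, -50, 21, -9, 32, 11] -> [-6, -36, 7, -9, -50, 21, 32, 11] -> [11, 32, 21, -50, -9, 7, -36, -6] -> [-11, -32, -21, 50, 9, -7, 36, 6] -> [66, 192, 126, -300, -54, 42, -216, -36] -> [-396, -1152, -756, 1800, 324, -252, 1296, 216] -> [3564, 10368, 6804, -16200, -2916, 2268, -11664, -1944]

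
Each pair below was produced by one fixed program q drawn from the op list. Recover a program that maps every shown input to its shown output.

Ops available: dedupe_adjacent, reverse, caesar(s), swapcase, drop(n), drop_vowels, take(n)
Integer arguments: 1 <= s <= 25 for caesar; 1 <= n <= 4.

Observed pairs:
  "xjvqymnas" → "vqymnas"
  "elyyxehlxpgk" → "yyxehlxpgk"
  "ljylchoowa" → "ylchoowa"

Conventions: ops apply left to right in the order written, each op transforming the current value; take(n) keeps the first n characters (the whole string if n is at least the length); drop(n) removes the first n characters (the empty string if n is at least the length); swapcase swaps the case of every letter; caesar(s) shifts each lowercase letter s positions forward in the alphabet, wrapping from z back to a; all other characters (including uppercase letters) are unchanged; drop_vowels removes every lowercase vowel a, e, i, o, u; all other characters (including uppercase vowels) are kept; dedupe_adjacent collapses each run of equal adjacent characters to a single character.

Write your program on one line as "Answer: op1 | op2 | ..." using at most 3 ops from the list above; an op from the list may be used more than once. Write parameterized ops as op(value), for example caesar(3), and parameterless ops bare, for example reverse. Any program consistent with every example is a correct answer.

drop(1) | drop(1)

Check, running the answer program on each example:
  "xjvqymnas" -> "jvqymnas" -> "vqymnas"
  "elyyxehlxpgk" -> "lyyxehlxpgk" -> "yyxehlxpgk"
  "ljylchoowa" -> "jylchoowa" -> "ylchoowa"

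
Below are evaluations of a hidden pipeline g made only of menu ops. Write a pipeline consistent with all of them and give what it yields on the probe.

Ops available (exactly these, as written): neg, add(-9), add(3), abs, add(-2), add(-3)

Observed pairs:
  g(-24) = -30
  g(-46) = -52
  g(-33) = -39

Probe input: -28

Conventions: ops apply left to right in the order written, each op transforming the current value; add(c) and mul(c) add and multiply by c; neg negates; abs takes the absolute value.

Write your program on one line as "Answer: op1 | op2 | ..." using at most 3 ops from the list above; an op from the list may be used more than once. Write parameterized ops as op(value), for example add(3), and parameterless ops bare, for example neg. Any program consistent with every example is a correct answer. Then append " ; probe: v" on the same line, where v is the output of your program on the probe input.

add(3) | add(-9) ; probe: -34

Check, running the answer program on each example:
  -24 -> -21 -> -30
  -46 -> -43 -> -52
  -33 -> -30 -> -39
  probe: -28 -> -25 -> -34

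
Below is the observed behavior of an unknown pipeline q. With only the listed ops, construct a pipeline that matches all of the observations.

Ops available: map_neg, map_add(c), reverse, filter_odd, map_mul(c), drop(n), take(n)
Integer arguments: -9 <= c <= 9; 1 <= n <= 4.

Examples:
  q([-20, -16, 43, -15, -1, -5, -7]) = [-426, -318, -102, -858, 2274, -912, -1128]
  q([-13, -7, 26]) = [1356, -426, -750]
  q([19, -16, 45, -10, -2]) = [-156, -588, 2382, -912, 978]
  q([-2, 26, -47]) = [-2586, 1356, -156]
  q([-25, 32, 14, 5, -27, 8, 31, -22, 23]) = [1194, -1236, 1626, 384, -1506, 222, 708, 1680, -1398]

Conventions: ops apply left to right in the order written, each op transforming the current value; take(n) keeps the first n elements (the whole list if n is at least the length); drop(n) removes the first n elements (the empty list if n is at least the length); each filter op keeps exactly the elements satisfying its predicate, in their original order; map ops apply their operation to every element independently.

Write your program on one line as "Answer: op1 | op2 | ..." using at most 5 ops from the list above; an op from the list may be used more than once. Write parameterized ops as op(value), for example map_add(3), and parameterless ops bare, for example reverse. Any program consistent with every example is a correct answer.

map_mul(-9) | map_add(8) | reverse | map_mul(-6)

Check, running the answer program on each example:
  [-20, -16, 43, -15, -1, -5, -7] -> [180, 144, -387, 135, 9, 45, 63] -> [188, 152, -379, 143, 17, 53, 71] -> [71, 53, 17, 143, -379, 152, 188] -> [-426, -318, -102, -858, 2274, -912, -1128]
  [-13, -7, 26] -> [117, 63, -234] -> [125, 71, -226] -> [-226, 71, 125] -> [1356, -426, -750]
  [19, -16, 45, -10, -2] -> [-171, 144, -405, 90, 18] -> [-163, 152, -397, 98, 26] -> [26, 98, -397, 152, -163] -> [-156, -588, 2382, -912, 978]
  [-2, 26, -47] -> [18, -234, 423] -> [26, -226, 431] -> [431, -226, 26] -> [-2586, 1356, -156]
  [-25, 32, 14, 5, -27, 8, 31, -22, 23] -> [225, -288, -126, -45, 243, -72, -279, 198, -207] -> [233, -280, -118, -37, 251, -64, -271, 206, -199] -> [-199, 206, -271, -64, 251, -37, -118, -280, 233] -> [1194, -1236, 1626, 384, -1506, 222, 708, 1680, -1398]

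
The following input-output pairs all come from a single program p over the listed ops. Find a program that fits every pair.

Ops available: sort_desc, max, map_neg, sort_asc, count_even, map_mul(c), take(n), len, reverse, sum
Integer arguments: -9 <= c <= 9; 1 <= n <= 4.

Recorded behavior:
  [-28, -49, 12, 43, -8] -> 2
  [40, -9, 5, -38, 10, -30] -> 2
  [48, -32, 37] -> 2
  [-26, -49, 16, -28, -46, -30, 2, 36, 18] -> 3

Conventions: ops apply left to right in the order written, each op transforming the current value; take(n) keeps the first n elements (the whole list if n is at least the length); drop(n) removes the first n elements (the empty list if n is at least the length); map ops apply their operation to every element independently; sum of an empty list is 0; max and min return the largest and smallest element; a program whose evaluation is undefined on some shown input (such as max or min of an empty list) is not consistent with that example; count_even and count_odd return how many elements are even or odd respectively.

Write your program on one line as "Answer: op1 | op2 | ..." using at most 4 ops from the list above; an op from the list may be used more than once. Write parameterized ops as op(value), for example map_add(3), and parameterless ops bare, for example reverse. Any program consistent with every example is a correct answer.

take(4) | sort_asc | count_even

Check, running the answer program on each example:
  [-28, -49, 12, 43, -8] -> [-28, -49, 12, 43] -> [-49, -28, 12, 43] -> 2
  [40, -9, 5, -38, 10, -30] -> [40, -9, 5, -38] -> [-38, -9, 5, 40] -> 2
  [48, -32, 37] -> [48, -32, 37] -> [-32, 37, 48] -> 2
  [-26, -49, 16, -28, -46, -30, 2, 36, 18] -> [-26, -49, 16, -28] -> [-49, -28, -26, 16] -> 3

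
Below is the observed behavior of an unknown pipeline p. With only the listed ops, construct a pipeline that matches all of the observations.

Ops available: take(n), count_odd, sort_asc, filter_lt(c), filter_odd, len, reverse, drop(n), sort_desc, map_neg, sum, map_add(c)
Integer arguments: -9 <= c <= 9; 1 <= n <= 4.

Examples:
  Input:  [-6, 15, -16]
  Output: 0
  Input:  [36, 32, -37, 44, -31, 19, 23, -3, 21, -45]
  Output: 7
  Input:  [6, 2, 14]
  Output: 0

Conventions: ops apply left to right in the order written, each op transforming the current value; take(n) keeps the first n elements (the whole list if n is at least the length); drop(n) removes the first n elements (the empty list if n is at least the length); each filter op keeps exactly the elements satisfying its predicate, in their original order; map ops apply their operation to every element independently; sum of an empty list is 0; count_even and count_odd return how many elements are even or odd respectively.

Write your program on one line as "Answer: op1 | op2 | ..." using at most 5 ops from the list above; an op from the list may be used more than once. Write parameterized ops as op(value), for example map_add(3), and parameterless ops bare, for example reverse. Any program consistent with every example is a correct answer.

reverse | drop(3) | sort_desc | len

Check, running the answer program on each example:
  [-6, 15, -16] -> [-16, 15, -6] -> [] -> [] -> 0
  [36, 32, -37, 44, -31, 19, 23, -3, 21, -45] -> [-45, 21, -3, 23, 19, -31, 44, -37, 32, 36] -> [23, 19, -31, 44, -37, 32, 36] -> [44, 36, 32, 23, 19, -31, -37] -> 7
  [6, 2, 14] -> [14, 2, 6] -> [] -> [] -> 0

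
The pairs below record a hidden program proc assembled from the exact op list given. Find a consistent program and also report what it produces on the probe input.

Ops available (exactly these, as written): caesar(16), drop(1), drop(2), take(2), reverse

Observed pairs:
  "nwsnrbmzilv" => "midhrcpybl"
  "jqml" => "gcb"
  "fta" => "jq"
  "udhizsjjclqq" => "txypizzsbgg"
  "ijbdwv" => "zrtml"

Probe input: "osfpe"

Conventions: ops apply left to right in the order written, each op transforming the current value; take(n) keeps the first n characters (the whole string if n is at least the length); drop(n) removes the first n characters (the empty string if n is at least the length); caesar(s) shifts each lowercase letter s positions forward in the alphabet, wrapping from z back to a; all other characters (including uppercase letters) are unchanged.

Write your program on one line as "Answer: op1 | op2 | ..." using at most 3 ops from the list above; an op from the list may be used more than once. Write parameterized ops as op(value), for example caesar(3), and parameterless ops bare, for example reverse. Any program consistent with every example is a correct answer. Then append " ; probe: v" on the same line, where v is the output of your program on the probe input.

caesar(16) | drop(1) ; probe: "ivfu"

Check, running the answer program on each example:
  "nwsnrbmzilv" -> "dmidhrcpybl" -> "midhrcpybl"
  "jqml" -> "zgcb" -> "gcb"
  "fta" -> "vjq" -> "jq"
  "udhizsjjclqq" -> "ktxypizzsbgg" -> "txypizzsbgg"
  "ijbdwv" -> "yzrtml" -> "zrtml"
  probe: "osfpe" -> "eivfu" -> "ivfu"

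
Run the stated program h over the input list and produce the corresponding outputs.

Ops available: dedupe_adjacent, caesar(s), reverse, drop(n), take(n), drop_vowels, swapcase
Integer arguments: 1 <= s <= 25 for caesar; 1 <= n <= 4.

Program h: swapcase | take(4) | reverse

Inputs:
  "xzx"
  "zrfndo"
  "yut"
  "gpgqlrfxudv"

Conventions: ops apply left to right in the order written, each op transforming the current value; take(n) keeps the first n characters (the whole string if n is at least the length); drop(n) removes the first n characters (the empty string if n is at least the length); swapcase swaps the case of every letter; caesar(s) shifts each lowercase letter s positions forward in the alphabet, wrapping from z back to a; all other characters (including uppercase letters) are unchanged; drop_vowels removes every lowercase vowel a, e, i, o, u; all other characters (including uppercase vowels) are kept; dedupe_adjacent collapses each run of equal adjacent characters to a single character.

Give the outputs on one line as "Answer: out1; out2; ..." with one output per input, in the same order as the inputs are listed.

Execution, op by op:
  "xzx" -> "XZX" -> "XZX" -> "XZX"
  "zrfndo" -> "ZRFNDO" -> "ZRFN" -> "NFRZ"
  "yut" -> "YUT" -> "YUT" -> "TUY"
  "gpgqlrfxudv" -> "GPGQLRFXUDV" -> "GPGQ" -> "QGPG"

"XZX"; "NFRZ"; "TUY"; "QGPG"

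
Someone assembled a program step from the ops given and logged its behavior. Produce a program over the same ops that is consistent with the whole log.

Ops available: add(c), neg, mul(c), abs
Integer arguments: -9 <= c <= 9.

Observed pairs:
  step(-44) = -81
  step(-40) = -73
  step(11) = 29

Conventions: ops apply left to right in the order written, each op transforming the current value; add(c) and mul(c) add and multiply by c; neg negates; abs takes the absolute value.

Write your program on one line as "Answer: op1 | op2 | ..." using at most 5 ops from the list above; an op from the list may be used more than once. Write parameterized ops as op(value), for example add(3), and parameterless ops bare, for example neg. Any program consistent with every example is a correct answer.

add(2) | mul(2) | add(-3) | add(6)

Check, running the answer program on each example:
  -44 -> -42 -> -84 -> -87 -> -81
  -40 -> -38 -> -76 -> -79 -> -73
  11 -> 13 -> 26 -> 23 -> 29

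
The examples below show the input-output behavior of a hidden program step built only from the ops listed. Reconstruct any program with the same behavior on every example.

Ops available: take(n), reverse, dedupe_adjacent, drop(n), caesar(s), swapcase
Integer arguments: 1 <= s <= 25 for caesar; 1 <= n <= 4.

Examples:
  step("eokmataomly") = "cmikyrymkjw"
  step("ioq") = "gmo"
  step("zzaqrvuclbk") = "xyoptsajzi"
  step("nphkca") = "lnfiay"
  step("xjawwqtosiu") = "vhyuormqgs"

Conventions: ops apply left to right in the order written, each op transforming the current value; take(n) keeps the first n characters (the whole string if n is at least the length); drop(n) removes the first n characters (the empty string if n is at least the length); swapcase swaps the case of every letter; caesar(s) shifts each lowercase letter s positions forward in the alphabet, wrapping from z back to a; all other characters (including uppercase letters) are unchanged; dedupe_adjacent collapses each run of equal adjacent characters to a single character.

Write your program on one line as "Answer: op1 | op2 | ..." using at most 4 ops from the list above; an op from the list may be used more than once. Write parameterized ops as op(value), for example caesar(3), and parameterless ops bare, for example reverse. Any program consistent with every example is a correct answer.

reverse | caesar(24) | dedupe_adjacent | reverse

Check, running the answer program on each example:
  "eokmataomly" -> "ylmoatamkoe" -> "wjkmyrykimc" -> "wjkmyrykimc" -> "cmikyrymkjw"
  "ioq" -> "qoi" -> "omg" -> "omg" -> "gmo"
  "zzaqrvuclbk" -> "kblcuvrqazz" -> "izjastpoyxx" -> "izjastpoyx" -> "xyoptsajzi"
  "nphkca" -> "ackhpn" -> "yaifnl" -> "yaifnl" -> "lnfiay"
  "xjawwqtosiu" -> "uisotqwwajx" -> "sgqmrouuyhv" -> "sgqmrouyhv" -> "vhyuormqgs"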